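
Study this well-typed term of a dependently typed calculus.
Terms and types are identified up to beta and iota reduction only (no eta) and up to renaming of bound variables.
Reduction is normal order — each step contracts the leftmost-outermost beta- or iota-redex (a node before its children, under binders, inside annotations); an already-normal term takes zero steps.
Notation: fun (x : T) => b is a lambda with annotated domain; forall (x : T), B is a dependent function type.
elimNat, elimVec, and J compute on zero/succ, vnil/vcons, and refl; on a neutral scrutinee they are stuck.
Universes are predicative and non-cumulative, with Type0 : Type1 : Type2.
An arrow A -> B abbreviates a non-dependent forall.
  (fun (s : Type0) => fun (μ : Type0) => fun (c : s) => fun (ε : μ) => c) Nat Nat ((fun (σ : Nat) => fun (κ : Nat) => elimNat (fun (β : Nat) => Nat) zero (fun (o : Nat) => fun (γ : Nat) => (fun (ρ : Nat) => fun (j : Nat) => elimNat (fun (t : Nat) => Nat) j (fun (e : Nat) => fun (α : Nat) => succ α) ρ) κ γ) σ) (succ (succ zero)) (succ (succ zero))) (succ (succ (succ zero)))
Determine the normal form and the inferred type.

reduced normal form:
  succ (succ (succ (succ zero)))
inferred type:
  Nat
observation: the term reaches its normal form after 31 normal-order steps.


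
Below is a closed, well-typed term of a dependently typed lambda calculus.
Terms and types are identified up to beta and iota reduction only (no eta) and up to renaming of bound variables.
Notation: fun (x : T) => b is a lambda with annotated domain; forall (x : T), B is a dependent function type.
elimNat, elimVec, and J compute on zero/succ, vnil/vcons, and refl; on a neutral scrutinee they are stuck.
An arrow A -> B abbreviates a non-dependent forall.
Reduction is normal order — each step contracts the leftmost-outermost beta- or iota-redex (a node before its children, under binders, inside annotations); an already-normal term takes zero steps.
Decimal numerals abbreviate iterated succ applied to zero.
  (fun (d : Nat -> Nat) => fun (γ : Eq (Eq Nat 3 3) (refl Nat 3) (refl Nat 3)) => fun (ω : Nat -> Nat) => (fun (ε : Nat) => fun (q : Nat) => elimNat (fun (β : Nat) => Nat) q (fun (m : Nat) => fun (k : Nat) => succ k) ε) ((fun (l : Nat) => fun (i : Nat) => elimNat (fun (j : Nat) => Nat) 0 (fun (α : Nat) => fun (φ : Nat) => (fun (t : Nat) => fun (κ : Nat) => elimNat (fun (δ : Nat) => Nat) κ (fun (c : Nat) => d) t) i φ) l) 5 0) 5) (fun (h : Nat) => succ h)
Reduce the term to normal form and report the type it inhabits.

reduced normal form:
  fun (d : Eq (Eq Nat 3 3) (refl Nat 3) (refl Nat 3)) => fun (γ : Nat -> Nat) => 5
inferred type:
  Eq (Eq Nat 3 3) (refl Nat 3) (refl Nat 3) -> (Nat -> Nat) -> Nat


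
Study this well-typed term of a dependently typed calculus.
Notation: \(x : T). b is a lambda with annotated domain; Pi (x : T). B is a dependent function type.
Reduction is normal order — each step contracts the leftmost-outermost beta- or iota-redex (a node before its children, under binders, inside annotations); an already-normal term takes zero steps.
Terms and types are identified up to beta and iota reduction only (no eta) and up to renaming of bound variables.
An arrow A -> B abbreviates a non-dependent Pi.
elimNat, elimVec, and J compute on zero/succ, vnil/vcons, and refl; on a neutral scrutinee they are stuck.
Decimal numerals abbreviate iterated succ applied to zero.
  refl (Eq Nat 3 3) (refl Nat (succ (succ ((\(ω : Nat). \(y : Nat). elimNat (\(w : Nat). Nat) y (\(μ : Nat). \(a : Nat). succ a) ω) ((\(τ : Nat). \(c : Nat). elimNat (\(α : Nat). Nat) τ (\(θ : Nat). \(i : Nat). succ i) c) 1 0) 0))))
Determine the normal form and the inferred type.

reduced normal form:
  refl (Eq Nat 3 3) (refl Nat 3)
inferred type:
  Eq (Eq Nat 3 3) (refl Nat 3) (refl Nat 3)
observation: reduction starts at a beta-redex, and 9 normal-order steps reach the normal form.


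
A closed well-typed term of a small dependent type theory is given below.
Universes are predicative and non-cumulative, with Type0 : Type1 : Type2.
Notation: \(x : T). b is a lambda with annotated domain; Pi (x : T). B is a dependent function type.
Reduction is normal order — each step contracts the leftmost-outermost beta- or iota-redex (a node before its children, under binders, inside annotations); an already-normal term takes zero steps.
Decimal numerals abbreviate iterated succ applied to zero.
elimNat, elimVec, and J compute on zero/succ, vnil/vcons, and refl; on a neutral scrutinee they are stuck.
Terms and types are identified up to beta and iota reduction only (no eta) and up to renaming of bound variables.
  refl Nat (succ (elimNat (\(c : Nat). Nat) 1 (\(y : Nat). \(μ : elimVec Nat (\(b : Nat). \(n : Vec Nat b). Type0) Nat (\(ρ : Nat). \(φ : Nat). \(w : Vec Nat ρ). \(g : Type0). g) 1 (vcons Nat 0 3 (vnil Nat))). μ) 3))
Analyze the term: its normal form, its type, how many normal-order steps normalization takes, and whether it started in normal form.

normal form:
  refl Nat 2
type:
  Eq Nat 2 2
normal-order step count: 10
already normal: no
first contracted redex: an elimNat iota-redex


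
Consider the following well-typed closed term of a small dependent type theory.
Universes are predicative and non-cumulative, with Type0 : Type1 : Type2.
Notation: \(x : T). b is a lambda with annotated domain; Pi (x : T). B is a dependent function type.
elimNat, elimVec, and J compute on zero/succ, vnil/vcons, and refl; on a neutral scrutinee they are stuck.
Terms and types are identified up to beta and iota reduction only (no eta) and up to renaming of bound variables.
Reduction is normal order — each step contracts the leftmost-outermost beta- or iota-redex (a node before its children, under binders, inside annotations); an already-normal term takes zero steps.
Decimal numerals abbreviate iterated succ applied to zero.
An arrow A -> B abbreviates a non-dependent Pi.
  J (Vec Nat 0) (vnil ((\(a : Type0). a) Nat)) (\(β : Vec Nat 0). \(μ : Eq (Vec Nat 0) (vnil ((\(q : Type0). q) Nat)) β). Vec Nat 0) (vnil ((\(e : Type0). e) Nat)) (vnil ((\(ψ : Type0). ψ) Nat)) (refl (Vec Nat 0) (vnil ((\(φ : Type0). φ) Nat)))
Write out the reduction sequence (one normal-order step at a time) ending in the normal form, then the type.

normal-order reduction:
  J (Vec Nat 0) (vnil ((\(a : Type0). a) Nat)) (\(β : Vec Nat 0). \(μ : Eq (Vec Nat 0) (vnil ((\(q : Type0). q) Nat)) β). Vec Nat 0) (vnil ((\(e : Type0). e) Nat)) (vnil ((\(ψ : Type0). ψ) Nat)) (refl (Vec Nat 0) (vnil ((\(φ : Type0). φ) Nat)))
  ~> vnil ((\(a : Type0). a) Nat)
  ~> vnil Nat
inferred type:
  Vec Nat 0


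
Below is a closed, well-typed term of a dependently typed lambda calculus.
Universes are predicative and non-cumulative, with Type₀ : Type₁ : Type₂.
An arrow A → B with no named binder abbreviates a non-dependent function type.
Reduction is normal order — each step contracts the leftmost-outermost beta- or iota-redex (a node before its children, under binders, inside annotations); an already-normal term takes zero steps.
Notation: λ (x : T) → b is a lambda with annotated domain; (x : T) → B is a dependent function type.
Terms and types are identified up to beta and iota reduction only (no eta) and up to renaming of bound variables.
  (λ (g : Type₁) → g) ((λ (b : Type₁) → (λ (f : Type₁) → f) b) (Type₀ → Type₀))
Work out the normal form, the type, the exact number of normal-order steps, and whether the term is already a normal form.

reduced normal form:
  Type₀ → Type₀
type:
  Type₁
reduction steps (normal order): 3
already normal: no
first contracted redex: a beta-redex


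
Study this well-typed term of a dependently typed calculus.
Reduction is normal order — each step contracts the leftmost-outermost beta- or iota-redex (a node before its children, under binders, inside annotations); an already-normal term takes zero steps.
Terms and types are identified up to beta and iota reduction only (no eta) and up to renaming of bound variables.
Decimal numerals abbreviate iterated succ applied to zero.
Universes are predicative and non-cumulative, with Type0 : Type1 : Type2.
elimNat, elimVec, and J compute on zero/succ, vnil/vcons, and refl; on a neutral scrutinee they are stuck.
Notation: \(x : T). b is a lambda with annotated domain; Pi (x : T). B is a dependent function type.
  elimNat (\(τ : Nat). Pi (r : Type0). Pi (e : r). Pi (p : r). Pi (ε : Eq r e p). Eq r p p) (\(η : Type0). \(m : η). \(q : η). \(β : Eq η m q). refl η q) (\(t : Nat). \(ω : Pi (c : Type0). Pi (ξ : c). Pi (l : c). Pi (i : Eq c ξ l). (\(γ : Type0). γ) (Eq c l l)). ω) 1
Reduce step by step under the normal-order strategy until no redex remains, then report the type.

reduction (normal order):
  elimNat (\(τ : Nat). Pi (r : Type0). Pi (e : r). Pi (p : r). Pi (ε : Eq r e p). Eq r p p) (\(η : Type0). \(m : η). \(q : η). \(β : Eq η m q). refl η q) (\(t : Nat). \(ω : Pi (c : Type0). Pi (ξ : c). Pi (l : c). Pi (i : Eq c ξ l). (\(γ : Type0). γ) (Eq c l l)). ω) 1
  ~> (\(τ : Nat). \(r : Pi (e : Type0). Pi (p : e). Pi (ε : e). Pi (η : Eq e p ε). (\(m : Type0). m) (Eq e ε ε)). r) 0 (elimNat (\(q : Nat). Pi (β : Type0). Pi (t : β). Pi (ω : β). Pi (c : Eq β t ω). Eq β ω ω) (\(ξ : Type0). \(l : ξ). \(i : ξ). \(γ : Eq ξ l i). refl ξ i) (\(θ : Nat). \(ζ : Pi (b : Type0). Pi (μ : b). Pi (s : b). Pi (χ : Eq b μ s). (\(ν : Type0). ν) (Eq b s s)). ζ) 0)
  ~> (\(τ : Pi (r : Type0). Pi (e : r). Pi (p : r). Pi (ε : Eq r e p). (\(η : Type0). η) (Eq r p p)). τ) (elimNat (\(m : Nat). Pi (q : Type0). Pi (β : q). Pi (t : q). Pi (ω : Eq q β t). Eq q t t) (\(c : Type0). \(ξ : c). \(l : c). \(i : Eq c ξ l). refl c l) (\(γ : Nat). \(θ : Pi (ζ : Type0). Pi (b : ζ). Pi (μ : ζ). Pi (s : Eq ζ b μ). (\(χ : Type0). χ) (Eq ζ μ μ)). θ) 0)
  ~> elimNat (\(τ : Nat). Pi (r : Type0). Pi (e : r). Pi (p : r). Pi (ε : Eq r e p). Eq r p p) (\(η : Type0). \(m : η). \(q : η). \(β : Eq η m q). refl η q) (\(t : Nat). \(ω : Pi (c : Type0). Pi (ξ : c). Pi (l : c). Pi (i : Eq c ξ l). (\(γ : Type0). γ) (Eq c l l)). ω) 0
  ~> \(τ : Type0). \(r : τ). \(e : τ). \(p : Eq τ r e). refl τ e
type:
  Pi (τ : Type0). Pi (r : τ). Pi (e : τ). Pi (p : Eq τ r e). Eq τ e e


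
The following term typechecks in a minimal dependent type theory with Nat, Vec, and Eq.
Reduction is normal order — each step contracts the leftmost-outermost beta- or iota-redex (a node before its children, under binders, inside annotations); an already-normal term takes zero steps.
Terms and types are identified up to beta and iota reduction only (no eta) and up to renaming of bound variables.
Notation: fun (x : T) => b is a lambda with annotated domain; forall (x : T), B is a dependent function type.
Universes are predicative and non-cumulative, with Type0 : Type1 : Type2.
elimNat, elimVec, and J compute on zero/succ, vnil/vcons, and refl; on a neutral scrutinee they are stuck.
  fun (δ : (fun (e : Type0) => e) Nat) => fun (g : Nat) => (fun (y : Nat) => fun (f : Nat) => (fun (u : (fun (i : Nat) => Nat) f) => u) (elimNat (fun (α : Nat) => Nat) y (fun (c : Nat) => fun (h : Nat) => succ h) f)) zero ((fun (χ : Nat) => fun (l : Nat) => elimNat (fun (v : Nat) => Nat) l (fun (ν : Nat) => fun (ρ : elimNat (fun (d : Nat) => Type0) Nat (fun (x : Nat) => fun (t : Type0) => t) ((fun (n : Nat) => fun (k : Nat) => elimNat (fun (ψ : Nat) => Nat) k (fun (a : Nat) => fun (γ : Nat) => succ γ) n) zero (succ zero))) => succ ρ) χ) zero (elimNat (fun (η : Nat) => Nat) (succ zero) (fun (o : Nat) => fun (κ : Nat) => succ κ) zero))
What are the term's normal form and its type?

normal form:
  fun (δ : Nat) => fun (e : Nat) => succ zero
type:
  forall (δ : Nat), forall (e : Nat), Nat


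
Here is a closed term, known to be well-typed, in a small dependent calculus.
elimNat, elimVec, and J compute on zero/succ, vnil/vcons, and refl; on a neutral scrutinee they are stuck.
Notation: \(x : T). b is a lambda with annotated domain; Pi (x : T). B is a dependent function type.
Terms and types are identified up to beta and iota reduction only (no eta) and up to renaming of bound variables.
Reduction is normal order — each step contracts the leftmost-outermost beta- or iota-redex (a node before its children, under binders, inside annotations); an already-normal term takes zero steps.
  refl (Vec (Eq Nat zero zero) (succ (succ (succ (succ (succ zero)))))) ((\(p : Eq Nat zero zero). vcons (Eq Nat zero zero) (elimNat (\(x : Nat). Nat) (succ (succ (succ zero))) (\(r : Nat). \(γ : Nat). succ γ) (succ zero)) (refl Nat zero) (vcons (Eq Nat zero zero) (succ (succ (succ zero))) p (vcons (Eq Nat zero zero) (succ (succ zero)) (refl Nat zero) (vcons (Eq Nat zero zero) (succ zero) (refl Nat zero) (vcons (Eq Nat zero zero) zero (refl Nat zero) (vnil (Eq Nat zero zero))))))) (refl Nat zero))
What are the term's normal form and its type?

reduced normal form:
  refl (Vec (Eq Nat zero zero) (succ (succ (succ (succ (succ zero)))))) (vcons (Eq Nat zero zero) (succ (succ (succ (succ zero)))) (refl Nat zero) (vcons (Eq Nat zero zero) (succ (succ (succ zero))) (refl Nat zero) (vcons (Eq Nat zero zero) (succ (succ zero)) (refl Nat zero) (vcons (Eq Nat zero zero) (succ zero) (refl Nat zero) (vcons (Eq Nat zero zero) zero (refl Nat zero) (vnil (Eq Nat zero zero)))))))
type:
  Eq (Vec (Eq Nat zero zero) (succ (succ (succ (succ (succ zero)))))) (vcons (Eq Nat zero zero) (succ (succ (succ (succ zero)))) (refl Nat zero) (vcons (Eq Nat zero zero) (succ (succ (succ zero))) (refl Nat zero) (vcons (Eq Nat zero zero) (succ (succ zero)) (refl Nat zero) (vcons (Eq Nat zero zero) (succ zero) (refl Nat zero) (vcons (Eq Nat zero zero) zero (refl Nat zero) (vnil (Eq Nat zero zero))))))) (vcons (Eq Nat zero zero) (succ (succ (succ (succ zero)))) (refl Nat zero) (vcons (Eq Nat zero zero) (succ (succ (succ zero))) (refl Nat zero) (vcons (Eq Nat zero zero) (succ (succ zero)) (refl Nat zero) (vcons (Eq Nat zero zero) (succ zero) (refl Nat zero) (vcons (Eq Nat zero zero) zero (refl Nat zero) (vnil (Eq Nat zero zero)))))))


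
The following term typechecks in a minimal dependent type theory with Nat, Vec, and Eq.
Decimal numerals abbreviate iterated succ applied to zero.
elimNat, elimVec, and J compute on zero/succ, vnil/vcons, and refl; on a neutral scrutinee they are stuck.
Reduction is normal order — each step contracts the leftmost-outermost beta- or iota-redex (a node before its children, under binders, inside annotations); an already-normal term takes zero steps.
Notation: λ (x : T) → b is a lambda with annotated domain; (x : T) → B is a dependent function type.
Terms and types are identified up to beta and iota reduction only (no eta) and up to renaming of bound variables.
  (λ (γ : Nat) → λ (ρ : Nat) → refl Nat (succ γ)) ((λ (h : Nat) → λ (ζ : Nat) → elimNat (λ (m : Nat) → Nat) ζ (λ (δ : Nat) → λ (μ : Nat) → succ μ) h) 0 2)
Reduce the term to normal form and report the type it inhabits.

reduced normal form:
  λ (γ : Nat) → refl Nat 3
inferred type:
  (γ : Nat) → Eq Nat 3 3


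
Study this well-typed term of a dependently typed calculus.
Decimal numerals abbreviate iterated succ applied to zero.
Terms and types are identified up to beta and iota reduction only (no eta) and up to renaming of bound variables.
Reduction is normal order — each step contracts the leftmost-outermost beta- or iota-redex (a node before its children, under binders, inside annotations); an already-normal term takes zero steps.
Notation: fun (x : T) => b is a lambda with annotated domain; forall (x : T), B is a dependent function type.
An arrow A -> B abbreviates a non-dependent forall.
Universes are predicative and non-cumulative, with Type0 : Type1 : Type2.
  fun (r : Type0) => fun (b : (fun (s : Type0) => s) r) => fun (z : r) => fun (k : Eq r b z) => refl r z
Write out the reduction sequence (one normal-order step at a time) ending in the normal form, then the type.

normal-order reduction sequence:
  fun (r : Type0) => fun (b : (fun (s : Type0) => s) r) => fun (z : r) => fun (k : Eq r b z) => refl r z
  ~> fun (r : Type0) => fun (b : r) => fun (s : r) => fun (z : Eq r b s) => refl r s
type:
  forall (r : Type0), forall (b : r), forall (s : r), Eq r b s -> Eq r s s


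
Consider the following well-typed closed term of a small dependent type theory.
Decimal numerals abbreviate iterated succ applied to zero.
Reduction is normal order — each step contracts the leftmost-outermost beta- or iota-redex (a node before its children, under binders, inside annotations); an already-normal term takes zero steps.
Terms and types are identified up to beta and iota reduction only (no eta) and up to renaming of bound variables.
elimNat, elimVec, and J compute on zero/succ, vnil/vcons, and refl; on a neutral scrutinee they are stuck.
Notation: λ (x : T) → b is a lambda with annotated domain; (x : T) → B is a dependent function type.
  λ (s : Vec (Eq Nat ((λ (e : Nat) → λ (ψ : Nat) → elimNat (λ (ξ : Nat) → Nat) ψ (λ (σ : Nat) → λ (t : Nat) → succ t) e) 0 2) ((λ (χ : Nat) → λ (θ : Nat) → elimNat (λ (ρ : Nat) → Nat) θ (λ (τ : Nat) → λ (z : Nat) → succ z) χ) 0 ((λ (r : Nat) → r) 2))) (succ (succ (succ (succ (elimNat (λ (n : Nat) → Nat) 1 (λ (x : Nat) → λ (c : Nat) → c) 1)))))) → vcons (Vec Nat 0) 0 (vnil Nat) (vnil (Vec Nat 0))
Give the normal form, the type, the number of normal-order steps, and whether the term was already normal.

resulting normal form:
  λ (s : Vec (Eq Nat 2 2) 5) → vcons (Vec Nat 0) 0 (vnil Nat) (vnil (Vec Nat 0))
the term's type:
  (s : Vec (Eq Nat 2 2) 5) → Vec (Vec Nat 0) 1
steps to reach normal form (normal order): 11
already normal: no
first contracted redex: a beta-redex


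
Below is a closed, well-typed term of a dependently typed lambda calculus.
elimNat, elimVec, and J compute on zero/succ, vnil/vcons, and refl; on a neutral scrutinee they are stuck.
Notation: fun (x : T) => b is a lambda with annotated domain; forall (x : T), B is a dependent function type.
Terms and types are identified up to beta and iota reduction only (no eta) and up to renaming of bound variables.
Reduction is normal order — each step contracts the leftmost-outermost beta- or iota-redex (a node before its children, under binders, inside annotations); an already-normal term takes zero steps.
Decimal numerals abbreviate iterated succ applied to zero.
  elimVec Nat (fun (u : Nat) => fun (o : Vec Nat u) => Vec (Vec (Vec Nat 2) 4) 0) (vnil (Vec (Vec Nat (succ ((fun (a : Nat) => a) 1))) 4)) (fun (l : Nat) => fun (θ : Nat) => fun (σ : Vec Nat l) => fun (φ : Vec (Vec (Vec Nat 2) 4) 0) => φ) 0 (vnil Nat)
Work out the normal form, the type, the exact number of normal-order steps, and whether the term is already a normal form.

resulting normal form:
  vnil (Vec (Vec Nat 2) 4)
the term's type:
  Vec (Vec (Vec Nat 2) 4) 0
steps to reach normal form (normal order): 2
already normal: no
first contracted redex: an elimVec iota-redex


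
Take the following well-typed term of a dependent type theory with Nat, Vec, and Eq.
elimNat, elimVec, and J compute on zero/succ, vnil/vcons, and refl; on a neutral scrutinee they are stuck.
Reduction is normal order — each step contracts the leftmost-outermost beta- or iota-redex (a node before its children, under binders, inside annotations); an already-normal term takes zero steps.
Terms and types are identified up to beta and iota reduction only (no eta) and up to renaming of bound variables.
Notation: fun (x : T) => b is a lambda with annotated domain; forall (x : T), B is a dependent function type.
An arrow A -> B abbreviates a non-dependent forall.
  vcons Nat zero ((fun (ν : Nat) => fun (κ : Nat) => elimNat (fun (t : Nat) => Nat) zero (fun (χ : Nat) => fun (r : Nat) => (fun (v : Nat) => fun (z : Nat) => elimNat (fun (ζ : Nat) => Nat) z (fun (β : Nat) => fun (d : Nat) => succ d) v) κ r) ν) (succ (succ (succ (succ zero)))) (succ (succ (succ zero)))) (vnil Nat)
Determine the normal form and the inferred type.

reduced normal form:
  vcons Nat zero (succ (succ (succ (succ (succ (succ (succ (succ (succ (succ (succ (succ zero)))))))))))) (vnil Nat)
type:
  Vec Nat (succ zero)


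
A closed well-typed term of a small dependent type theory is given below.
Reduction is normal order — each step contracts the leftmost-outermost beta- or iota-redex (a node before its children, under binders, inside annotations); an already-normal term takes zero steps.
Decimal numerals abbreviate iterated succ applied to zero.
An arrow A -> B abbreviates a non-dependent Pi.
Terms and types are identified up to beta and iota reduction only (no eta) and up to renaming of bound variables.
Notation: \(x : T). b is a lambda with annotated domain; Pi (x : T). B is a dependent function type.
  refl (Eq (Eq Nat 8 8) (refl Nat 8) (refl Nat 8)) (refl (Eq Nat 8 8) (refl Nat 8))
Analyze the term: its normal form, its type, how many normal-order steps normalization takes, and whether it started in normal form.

normal form:
  refl (Eq (Eq Nat 8 8) (refl Nat 8) (refl Nat 8)) (refl (Eq Nat 8 8) (refl Nat 8))
type:
  Eq (Eq (Eq Nat 8 8) (refl Nat 8) (refl Nat 8)) (refl (Eq Nat 8 8) (refl Nat 8)) (refl (Eq Nat 8 8) (refl Nat 8))
steps to reach normal form (normal order): 0
started in normal form: yes


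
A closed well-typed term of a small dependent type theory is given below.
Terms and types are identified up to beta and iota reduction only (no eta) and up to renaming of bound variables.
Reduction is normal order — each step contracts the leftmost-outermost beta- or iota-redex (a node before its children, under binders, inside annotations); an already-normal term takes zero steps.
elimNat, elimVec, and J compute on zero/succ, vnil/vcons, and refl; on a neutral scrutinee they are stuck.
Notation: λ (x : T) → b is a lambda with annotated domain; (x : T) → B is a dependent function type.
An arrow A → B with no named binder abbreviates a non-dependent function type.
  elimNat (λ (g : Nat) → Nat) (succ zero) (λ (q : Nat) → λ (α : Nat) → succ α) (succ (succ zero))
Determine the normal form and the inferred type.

resulting normal form:
  succ (succ (succ zero))
the term's type:
  Nat


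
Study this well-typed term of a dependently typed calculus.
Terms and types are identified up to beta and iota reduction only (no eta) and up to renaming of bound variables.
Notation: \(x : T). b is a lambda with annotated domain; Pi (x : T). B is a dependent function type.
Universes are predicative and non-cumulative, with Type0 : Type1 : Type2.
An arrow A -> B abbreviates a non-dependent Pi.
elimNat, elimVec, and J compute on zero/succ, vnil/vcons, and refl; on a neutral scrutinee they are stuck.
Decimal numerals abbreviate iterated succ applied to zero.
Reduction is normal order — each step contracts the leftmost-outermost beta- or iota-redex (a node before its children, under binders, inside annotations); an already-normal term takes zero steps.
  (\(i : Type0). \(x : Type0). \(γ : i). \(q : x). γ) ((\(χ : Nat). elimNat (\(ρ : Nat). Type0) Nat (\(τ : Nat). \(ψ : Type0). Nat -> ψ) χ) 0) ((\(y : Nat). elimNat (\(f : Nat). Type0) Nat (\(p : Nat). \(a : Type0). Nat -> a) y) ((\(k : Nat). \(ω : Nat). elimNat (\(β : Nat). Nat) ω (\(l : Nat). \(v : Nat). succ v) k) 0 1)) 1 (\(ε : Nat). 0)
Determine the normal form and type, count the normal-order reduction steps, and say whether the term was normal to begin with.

resulting normal form:
  1
inferred type:
  Nat
normal-order step count: 4
already normal: no
first redex: a beta-redex


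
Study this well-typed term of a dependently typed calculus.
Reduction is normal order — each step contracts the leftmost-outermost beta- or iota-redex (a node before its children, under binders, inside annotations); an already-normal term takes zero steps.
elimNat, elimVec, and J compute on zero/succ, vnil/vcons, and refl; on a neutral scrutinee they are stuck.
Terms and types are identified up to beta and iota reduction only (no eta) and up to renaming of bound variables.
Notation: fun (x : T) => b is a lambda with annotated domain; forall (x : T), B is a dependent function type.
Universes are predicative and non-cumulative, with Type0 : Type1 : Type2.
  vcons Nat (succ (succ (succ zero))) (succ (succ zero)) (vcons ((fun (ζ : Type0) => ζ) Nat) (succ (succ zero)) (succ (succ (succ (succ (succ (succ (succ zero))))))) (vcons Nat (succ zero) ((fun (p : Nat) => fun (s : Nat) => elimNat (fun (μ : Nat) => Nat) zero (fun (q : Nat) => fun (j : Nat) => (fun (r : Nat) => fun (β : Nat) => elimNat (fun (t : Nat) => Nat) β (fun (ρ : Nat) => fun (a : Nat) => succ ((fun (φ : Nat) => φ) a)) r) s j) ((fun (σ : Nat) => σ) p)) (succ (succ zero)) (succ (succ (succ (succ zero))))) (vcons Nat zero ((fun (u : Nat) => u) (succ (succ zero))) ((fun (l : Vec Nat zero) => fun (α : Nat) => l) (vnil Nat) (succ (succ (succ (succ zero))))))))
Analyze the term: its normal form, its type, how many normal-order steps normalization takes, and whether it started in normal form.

normal form:
  vcons Nat (succ (succ (succ zero))) (succ (succ zero)) (vcons Nat (succ (succ zero)) (succ (succ (succ (succ (succ (succ (succ zero))))))) (vcons Nat (succ zero) (succ (succ (succ (succ (succ (succ (succ (succ zero)))))))) (vcons Nat zero (succ (succ zero)) (vnil Nat))))
the term's type:
  Vec Nat (succ (succ (succ (succ zero))))
steps to reach normal form (normal order): 33
started in normal form: no
first contracted redex: a beta-redex


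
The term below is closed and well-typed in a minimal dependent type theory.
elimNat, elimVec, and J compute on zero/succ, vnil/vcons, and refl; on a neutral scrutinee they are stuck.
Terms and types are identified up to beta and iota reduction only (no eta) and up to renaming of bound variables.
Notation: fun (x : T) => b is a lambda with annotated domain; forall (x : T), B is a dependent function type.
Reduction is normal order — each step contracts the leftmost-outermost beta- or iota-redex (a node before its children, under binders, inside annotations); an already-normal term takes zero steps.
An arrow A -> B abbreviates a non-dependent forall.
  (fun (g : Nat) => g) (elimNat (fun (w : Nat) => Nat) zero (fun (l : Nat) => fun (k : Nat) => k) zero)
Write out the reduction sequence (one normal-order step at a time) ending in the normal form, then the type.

reduction (normal order):
  (fun (g : Nat) => g) (elimNat (fun (w : Nat) => Nat) zero (fun (l : Nat) => fun (k : Nat) => k) zero)
  ~> elimNat (fun (g : Nat) => Nat) zero (fun (w : Nat) => fun (l : Nat) => l) zero
  ~> zero
inferred type:
  Nat


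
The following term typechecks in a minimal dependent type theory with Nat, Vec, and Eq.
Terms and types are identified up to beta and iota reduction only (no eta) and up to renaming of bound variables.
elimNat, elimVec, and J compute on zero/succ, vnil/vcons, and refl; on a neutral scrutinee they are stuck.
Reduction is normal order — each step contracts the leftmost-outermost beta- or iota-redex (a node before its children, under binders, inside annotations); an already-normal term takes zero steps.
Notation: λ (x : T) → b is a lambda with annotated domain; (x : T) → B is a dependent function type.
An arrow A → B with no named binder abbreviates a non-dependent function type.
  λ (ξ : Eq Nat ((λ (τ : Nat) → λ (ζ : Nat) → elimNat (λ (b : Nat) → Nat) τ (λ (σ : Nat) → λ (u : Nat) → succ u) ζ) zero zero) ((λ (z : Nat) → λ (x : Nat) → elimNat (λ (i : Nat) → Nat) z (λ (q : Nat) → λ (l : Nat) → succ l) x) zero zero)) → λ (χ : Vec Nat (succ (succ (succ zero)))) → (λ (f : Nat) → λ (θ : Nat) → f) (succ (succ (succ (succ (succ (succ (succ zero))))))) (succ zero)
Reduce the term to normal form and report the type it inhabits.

resulting normal form:
  λ (ξ : Eq Nat zero zero) → λ (τ : Vec Nat (succ (succ (succ zero)))) → succ (succ (succ (succ (succ (succ (succ zero))))))
inferred type:
  Eq Nat zero zero → Vec Nat (succ (succ (succ zero))) → Nat
observation: the leftmost-outermost redex is a beta-redex, and normalization takes 8 steps.


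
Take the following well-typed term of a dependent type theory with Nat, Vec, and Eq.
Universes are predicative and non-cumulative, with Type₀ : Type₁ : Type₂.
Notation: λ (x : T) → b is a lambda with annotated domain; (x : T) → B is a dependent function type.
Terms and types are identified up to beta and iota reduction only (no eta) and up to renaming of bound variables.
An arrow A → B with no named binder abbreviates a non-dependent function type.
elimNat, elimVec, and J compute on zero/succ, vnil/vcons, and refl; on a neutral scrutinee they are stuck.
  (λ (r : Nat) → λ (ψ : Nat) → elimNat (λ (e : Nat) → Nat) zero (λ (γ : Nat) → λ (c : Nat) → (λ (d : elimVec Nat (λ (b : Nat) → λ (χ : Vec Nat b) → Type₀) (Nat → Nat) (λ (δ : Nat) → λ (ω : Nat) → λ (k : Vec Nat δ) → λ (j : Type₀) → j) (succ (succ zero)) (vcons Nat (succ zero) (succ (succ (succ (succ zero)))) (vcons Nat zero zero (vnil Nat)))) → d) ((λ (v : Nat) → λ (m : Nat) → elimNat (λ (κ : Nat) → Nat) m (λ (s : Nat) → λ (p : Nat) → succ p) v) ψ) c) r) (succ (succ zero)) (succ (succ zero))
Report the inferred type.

the term's type:
  Nat


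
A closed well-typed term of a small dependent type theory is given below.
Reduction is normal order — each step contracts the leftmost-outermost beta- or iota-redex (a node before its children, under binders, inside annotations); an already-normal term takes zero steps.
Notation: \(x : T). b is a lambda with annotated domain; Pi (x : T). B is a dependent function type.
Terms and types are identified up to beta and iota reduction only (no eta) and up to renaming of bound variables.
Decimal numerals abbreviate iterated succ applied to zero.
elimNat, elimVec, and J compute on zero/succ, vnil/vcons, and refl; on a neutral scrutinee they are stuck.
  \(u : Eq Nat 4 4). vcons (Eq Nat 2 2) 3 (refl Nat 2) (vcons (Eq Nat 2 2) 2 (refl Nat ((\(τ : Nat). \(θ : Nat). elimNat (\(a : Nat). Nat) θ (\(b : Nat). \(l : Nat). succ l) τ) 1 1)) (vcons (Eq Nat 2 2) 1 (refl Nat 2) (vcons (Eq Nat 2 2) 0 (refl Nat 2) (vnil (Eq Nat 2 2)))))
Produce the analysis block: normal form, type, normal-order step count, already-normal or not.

reduced normal form:
  \(u : Eq Nat 4 4). vcons (Eq Nat 2 2) 3 (refl Nat 2) (vcons (Eq Nat 2 2) 2 (refl Nat 2) (vcons (Eq Nat 2 2) 1 (refl Nat 2) (vcons (Eq Nat 2 2) 0 (refl Nat 2) (vnil (Eq Nat 2 2)))))
type:
  Pi (u : Eq Nat 4 4). Vec (Eq Nat 2 2) 4
steps to reach normal form (normal order): 6
already normal: no
first redex: a beta-redex


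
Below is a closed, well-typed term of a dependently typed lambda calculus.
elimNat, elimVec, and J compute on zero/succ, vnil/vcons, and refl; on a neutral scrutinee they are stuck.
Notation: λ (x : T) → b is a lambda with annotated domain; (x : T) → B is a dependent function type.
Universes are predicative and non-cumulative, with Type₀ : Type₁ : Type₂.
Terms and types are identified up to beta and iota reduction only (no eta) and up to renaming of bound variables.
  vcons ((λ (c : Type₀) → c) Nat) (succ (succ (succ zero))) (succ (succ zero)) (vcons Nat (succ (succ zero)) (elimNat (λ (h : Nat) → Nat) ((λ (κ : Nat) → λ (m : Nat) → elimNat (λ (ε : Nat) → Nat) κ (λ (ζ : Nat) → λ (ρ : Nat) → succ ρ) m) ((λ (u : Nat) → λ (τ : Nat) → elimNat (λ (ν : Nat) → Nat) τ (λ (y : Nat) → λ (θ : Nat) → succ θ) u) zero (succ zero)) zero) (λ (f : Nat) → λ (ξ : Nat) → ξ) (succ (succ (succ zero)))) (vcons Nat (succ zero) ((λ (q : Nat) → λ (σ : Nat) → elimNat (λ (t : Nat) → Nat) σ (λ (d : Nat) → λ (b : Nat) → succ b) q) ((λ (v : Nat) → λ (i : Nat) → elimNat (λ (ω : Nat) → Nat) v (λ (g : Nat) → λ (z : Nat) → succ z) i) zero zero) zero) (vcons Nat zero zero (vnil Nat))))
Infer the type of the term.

the term's type:
  Vec Nat (succ (succ (succ (succ zero))))


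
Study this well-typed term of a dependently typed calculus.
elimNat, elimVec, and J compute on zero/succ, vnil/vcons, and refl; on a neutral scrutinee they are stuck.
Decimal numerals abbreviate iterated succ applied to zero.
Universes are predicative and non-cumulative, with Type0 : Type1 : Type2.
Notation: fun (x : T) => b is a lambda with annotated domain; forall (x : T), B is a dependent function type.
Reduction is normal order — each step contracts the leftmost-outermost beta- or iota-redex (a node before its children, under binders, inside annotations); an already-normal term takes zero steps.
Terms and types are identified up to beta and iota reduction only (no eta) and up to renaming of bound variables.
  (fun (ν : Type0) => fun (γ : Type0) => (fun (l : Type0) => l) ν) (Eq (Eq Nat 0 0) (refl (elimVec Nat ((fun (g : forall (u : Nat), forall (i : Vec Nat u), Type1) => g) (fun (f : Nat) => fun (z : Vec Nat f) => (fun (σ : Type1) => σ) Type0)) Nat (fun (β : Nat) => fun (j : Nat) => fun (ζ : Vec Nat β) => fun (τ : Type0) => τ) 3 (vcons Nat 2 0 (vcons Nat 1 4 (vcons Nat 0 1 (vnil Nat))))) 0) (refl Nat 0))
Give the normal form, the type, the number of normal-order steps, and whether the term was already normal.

reduced normal form:
  fun (ν : Type0) => Eq (Eq Nat 0 0) (refl Nat 0) (refl Nat 0)
the term's type:
  forall (ν : Type0), Type0
steps to reach normal form (normal order): 18
already normal: no
first redex: a beta-redex


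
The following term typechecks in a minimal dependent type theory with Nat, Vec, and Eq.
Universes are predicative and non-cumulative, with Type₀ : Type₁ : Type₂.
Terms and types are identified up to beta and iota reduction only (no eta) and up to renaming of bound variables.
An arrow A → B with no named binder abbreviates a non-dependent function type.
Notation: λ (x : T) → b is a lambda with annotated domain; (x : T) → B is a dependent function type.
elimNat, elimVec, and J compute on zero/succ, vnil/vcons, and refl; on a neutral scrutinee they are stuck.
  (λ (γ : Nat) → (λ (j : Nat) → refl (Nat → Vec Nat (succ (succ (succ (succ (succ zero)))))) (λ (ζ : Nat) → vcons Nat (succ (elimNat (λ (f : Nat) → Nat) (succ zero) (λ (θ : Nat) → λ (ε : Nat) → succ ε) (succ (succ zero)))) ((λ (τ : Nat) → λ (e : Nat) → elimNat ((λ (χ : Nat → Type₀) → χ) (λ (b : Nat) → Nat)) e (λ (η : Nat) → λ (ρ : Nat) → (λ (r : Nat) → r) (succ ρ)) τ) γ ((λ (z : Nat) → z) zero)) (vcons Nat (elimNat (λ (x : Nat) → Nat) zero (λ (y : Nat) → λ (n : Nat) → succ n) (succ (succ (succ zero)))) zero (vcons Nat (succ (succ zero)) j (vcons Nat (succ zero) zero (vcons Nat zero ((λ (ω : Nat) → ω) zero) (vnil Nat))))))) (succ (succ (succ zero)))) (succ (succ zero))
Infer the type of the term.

type:
  Eq (Nat → Vec Nat (succ (succ (succ (succ (succ zero)))))) (λ (γ : Nat) → vcons Nat (succ (succ (succ (succ zero)))) (succ (succ zero)) (vcons Nat (succ (succ (succ zero))) zero (vcons Nat (succ (succ zero)) (succ (succ (succ zero))) (vcons Nat (succ zero) zero (vcons Nat zero zero (vnil Nat)))))) (λ (j : Nat) → vcons Nat (succ (succ (succ (succ zero)))) (succ (succ zero)) (vcons Nat (succ (succ (succ zero))) zero (vcons Nat (succ (succ zero)) (succ (succ (succ zero))) (vcons Nat (succ zero) zero (vcons Nat zero zero (vnil Nat))))))


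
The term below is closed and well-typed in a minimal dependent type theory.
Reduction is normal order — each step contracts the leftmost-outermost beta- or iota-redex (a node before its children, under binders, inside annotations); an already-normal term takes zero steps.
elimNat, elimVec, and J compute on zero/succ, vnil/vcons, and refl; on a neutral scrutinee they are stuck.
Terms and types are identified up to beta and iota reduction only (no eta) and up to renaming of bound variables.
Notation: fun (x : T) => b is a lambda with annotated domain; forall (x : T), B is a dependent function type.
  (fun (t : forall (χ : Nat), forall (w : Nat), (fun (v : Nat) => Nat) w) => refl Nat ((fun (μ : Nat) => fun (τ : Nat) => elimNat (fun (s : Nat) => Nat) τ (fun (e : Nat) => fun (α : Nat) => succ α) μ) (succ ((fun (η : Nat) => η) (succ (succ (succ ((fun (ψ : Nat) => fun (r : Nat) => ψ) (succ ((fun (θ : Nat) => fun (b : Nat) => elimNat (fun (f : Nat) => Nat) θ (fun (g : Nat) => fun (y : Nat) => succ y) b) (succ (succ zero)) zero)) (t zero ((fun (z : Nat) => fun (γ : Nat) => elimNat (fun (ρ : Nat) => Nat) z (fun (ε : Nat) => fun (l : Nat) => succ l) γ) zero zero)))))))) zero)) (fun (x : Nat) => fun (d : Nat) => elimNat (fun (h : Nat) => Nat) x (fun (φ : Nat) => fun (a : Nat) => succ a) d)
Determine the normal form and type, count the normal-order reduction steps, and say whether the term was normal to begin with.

normal form:
  refl Nat (succ (succ (succ (succ (succ (succ (succ zero)))))))
the term's type:
  Eq Nat (succ (succ (succ (succ (succ (succ (succ zero))))))) (succ (succ (succ (succ (succ (succ (succ zero)))))))
normal-order step count: 31
already normal: no
first contracted redex: a beta-redex


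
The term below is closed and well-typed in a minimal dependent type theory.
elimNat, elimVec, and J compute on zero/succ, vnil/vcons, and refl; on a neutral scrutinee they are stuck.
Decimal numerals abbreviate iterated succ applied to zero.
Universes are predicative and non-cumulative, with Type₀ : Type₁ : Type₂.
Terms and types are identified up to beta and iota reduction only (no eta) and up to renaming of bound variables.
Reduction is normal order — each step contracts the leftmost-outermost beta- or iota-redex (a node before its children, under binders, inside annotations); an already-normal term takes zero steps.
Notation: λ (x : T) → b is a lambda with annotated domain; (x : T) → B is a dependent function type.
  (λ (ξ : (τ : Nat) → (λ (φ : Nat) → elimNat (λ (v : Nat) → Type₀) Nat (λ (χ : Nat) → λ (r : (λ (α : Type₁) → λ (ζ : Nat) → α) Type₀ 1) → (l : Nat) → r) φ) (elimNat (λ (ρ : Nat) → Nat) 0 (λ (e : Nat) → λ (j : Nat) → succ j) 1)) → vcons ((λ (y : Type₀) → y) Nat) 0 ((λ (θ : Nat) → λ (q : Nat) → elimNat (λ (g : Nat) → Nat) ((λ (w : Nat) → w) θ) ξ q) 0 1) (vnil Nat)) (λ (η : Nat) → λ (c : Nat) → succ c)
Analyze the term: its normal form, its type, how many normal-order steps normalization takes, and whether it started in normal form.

normal form:
  vcons Nat 0 1 (vnil Nat)
inferred type:
  Vec Nat 1
normal-order step count: 9
term was already normal: no
first contracted redex: a beta-redex


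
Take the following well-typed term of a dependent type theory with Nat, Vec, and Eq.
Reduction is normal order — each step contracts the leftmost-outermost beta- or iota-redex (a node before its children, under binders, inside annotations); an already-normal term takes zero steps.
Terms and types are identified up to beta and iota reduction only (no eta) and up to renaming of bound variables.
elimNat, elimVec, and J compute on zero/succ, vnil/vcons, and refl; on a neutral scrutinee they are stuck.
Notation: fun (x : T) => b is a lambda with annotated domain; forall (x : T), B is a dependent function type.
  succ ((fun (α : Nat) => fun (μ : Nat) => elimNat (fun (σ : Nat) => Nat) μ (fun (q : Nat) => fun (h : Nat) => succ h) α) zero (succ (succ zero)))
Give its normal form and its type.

resulting normal form:
  succ (succ (succ zero))
type:
  Nat
observation: the first redex contracted is a beta-redex; the normal form is reached in 3 normal-order steps.


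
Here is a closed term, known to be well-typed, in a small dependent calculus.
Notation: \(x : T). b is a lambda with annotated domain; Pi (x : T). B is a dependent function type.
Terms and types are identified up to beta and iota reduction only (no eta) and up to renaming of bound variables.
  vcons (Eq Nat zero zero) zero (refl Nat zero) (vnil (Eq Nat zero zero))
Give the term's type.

type:
  Vec (Eq Nat zero zero) (succ zero)


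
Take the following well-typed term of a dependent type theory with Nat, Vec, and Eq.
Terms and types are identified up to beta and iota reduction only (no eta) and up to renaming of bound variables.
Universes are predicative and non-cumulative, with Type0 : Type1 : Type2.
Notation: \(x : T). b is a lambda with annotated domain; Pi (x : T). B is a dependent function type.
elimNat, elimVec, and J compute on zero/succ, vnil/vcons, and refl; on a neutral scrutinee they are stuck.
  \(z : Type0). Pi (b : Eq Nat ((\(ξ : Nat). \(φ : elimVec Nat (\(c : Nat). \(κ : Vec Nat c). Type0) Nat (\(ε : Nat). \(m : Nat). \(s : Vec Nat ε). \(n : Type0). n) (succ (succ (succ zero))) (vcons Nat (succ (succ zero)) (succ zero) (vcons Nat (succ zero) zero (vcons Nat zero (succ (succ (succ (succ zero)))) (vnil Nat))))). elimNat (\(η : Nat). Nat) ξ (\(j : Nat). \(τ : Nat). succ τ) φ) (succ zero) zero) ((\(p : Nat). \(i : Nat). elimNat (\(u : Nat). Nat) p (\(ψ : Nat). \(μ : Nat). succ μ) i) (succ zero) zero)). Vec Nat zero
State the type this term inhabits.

inferred type:
  Pi (z : Type0). Type0
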